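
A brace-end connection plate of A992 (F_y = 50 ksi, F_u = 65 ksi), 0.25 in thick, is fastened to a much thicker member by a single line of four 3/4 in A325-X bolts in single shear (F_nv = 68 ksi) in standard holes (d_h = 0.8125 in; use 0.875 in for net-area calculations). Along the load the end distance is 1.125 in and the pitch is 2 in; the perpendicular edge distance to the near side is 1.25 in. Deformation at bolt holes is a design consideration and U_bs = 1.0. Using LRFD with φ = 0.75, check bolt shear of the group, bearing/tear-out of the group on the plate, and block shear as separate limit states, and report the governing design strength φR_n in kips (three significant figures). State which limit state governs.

Bolt shear: A_b = π·0.75²/4 = 0.4418 in²; R_n = 68 × 0.4418 × 4 × 1 = 120.2 kips → 0.75 × 120.2 = 90.1 kips.
Bearing: edge l_c = 0.7188, r_n = 14.02 kips; interior l_c = 1.188, r_n = 23.16 kips; R_n = 14.02 + 3·23.16 = 83.48 kips → 62.6 kips.
Block shear: A_gv = 1.781, A_nv = 1.016, A_nt = 0.2031 in²; R_n = min(0.6F_uA_nv, 0.6F_yA_gv) + U_bs·F_u·A_nt = 52.81 kips → 39.6 kips.
Block shear governs: 39.6 kips.

39.6 kips (block shear governs)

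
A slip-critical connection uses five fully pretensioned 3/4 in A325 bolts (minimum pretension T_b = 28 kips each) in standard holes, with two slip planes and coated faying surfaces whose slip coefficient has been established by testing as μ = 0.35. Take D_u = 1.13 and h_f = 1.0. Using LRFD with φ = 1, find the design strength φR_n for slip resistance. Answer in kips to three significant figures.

R_n = μ · D_u · h_f · T_b · n_s · n_b = 0.35 × 1.13 × 1.0 × 28 × 2 × 5 = 110.7 kips.
Design strength φR_n = 1 × 110.7 = 111 kips.

111 kips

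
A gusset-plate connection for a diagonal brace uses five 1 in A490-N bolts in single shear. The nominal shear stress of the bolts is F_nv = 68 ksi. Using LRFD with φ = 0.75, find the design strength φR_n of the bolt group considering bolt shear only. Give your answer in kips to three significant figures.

A_b = π × 1² / 4 = 0.7854 in².
R_n = F_nv · A_b · n · n_s = 68 × 0.7854 × 5 × 1 = 267 kips.
Design strength φR_n = 0.75 × 267 = 200 kips.

200 kips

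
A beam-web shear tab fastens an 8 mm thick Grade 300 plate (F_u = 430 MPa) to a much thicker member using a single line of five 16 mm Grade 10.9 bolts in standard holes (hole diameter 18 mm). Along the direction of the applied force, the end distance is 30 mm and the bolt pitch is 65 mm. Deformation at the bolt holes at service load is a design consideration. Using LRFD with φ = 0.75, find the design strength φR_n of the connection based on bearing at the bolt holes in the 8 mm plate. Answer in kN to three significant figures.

Per bolt r_n = 1.2 l_c t F_u ≤ 2.4 d t F_u; upper limit = 2.4 × 16 × 8 × 430 / 1000 = 132.1 kN.
Edge bolt: l_c = 30 − 18/2 = 21 mm → 1.2 × 21 × 8 × 430 / 1000 = 86.69 → r_n = 86.69 kN.
Interior bolts: l_c = 65 − 18 = 47 mm → 1.2 × 47 × 8 × 430 / 1000 = 194 → r_n = 132.1 kN.
R_n = 1 × 86.69 + 4 × 132.1 = 615.1 kN.
Design strength φR_n = 0.75 × 615.1 = 461 kN.

461 kN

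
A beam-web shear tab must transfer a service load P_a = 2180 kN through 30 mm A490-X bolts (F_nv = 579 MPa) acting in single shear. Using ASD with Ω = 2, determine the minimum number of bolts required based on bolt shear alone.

A_b = π·30²/4 = 706.9 mm².
Per-bolt allowable strength R_n/Ω = 579 × 706.9 × 1 / 1000 / 2 = 204.6 kN.
n ≥ 2180 / 204.6 = 10.65 → use 11 bolts.

11 bolts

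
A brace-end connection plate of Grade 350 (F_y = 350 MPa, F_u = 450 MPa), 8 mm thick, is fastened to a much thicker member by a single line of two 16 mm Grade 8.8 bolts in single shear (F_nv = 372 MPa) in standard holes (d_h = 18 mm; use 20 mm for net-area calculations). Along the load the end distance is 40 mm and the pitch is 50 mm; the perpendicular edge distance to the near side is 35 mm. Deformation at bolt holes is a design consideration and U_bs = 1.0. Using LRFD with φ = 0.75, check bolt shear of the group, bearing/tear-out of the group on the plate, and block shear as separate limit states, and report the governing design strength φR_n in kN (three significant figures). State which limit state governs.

Bolt shear: A_b = π·16²/4 = 201.1 mm²; R_n = 372 × 201.1 × 2 × 1 / 1000 = 149.6 kN → 0.75 × 149.6 = 112 kN.
Bearing: edge l_c = 31, r_n = 133.9 kN; interior l_c = 32, r_n = 138.2 kN; R_n = 133.9 + 1·138.2 = 272.2 kN → 204 kN.
Block shear: A_gv = 720, A_nv = 480, A_nt = 200 mm²; R_n = min(0.6F_uA_nv, 0.6F_yA_gv) + U_bs·F_u·A_nt = 219.6 kN → 165 kN.
Bolt shear governs: 112 kN.

112 kN (bolt shear governs)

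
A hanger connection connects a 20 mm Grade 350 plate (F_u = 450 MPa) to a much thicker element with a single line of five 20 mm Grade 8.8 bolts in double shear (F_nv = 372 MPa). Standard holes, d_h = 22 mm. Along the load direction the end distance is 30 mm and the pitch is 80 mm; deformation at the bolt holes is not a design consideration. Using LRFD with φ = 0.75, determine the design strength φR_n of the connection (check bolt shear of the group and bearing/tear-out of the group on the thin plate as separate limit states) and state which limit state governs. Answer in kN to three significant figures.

877 kN (bolt shear governs)

Bolt shear: A_b = π·20²/4 = 314.2 mm²; R_n = 372 × 314.2 × 5 × 2 / 1000 = 1169 kN → 0.75 × 1169 = 877 kN.
Bearing (1.5 l_c t F_u ≤ 3.0 d t F_u): upper limit = 3.0·20·20·450 / 1000 = 540 kN.
  Edge l_c = 30 − 22/2 = 19 → r_n = 256.5 kN; interior l_c = 80 − 22 = 58 → r_n = 540 kN.
  R_n,bearing = 1·256.5 + 4·540 = 2416 kN → 0.75 × 2416 = 1810 kN.
Bolt shear governs: 877 kN.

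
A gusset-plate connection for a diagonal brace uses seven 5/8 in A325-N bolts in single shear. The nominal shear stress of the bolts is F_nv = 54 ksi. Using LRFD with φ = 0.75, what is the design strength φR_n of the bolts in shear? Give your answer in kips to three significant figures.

A_b = π × 0.625² / 4 = 0.3068 in².
R_n = F_nv · A_b · n · n_s = 54 × 0.3068 × 7 × 1 = 116 kips.
Design strength φR_n = 0.75 × 116 = 87 kips.

87 kips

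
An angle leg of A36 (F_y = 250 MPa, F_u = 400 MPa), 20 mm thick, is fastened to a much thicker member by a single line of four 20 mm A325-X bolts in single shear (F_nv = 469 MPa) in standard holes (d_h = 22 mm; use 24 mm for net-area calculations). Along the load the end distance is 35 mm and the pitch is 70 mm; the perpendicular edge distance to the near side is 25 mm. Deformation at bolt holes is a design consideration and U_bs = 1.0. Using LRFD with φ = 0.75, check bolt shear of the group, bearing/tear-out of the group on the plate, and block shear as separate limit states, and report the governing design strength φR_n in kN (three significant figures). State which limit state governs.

Bolt shear: A_b = π·20²/4 = 314.2 mm²; R_n = 469 × 314.2 × 4 × 1 / 1000 = 589.4 kN → 0.75 × 589.4 = 442 kN.
Bearing: edge l_c = 24, r_n = 230.4 kN; interior l_c = 48, r_n = 384 kN; R_n = 230.4 + 3·384 = 1382 kN → 1040 kN.
Block shear: A_gv = 4900, A_nv = 3220, A_nt = 260 mm²; R_n = min(0.6F_uA_nv, 0.6F_yA_gv) + U_bs·F_u·A_nt = 839 kN → 629 kN.
Bolt shear governs: 442 kN.

442 kN (bolt shear governs)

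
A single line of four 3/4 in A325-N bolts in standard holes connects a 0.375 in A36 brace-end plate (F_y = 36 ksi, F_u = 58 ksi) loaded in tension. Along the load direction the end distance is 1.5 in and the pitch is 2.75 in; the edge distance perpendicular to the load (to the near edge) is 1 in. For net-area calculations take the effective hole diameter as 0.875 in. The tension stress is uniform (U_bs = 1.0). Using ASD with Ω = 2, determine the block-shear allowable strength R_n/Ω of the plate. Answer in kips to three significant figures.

45.6 kips

Shear plane L_v = 1.5 + 3·2.75 = 9.75 in; A_gv = 9.75 × 0.375 = 3.656 in².
A_nv = (9.75 − 3.5·0.875) × 0.375 = 2.508 in².
A_nt = (1 − 0.5·0.875) × 0.375 = 0.2109 in².
0.6 F_u A_nv = 87.27 kips; 0.6 F_y A_gv = 78.97 kips → shear yielding governs the shear term.
R_n = 78.97 + 1.0 × 58 × 0.2109 = 91.21 kips.
Allowable strength R_n/Ω = 91.21 / 2 = 45.6 kips.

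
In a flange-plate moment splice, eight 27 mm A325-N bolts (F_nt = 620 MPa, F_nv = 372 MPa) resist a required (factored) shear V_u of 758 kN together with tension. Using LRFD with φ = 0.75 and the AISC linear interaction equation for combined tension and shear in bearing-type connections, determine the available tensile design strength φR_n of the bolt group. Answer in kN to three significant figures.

1510 kN

A_b = π·27²/4 = 572.6 mm²; f_rv = 758 × 1000 / (8 × 572.6) = 165.5 MPa.
F'_nt = 1.3 F_nt − (F_nt / φF_nv) f_rv = 1.3·620 − (620/(0.75·372))·165.5 = 438.3 MPa, capped at F_nt → F'_nt = 438.3 MPa.
R_n = F'_nt · A_b · n = 438.3 × 572.6 × 8 / 1000 = 2007 kN.
Design strength φR_n = 0.75 × 2007 = 1510 kN.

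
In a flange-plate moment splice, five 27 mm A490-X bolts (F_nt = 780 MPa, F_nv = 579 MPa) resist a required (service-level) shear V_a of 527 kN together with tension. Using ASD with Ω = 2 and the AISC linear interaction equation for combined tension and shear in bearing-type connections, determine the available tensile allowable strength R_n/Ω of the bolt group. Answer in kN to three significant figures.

741 kN

A_b = π·27²/4 = 572.6 mm²; f_rv = 527 × 1000 / (5 × 572.6) = 184.1 MPa.
F'_nt = 1.3 F_nt − (Ω F_nt / F_nv) f_rv = 1.3·780 − (2·780/579)·184.1 = 518 MPa, capped at F_nt → F'_nt = 518 MPa.
R_n = F'_nt · A_b · n = 518 × 572.6 × 5 / 1000 = 1483 kN.
Allowable strength R_n/Ω = 1483 / 2 = 741 kN.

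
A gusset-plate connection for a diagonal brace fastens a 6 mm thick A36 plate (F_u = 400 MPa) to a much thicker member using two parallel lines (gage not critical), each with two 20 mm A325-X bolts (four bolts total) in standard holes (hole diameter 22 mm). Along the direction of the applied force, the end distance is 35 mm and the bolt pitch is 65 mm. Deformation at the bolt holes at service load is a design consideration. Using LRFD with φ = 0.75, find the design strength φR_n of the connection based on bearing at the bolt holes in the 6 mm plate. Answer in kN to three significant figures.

276 kN

Per bolt r_n = 1.2 l_c t F_u ≤ 2.4 d t F_u; upper limit = 2.4 × 20 × 6 × 400 / 1000 = 115.2 kN.
Edge bolt: l_c = 35 − 22/2 = 24 mm → 1.2 × 24 × 6 × 400 / 1000 = 69.12 → r_n = 69.12 kN.
Interior bolts: l_c = 65 − 22 = 43 mm → 1.2 × 43 × 6 × 400 / 1000 = 123.8 → r_n = 115.2 kN.
R_n = 2 × 69.12 + 2 × 115.2 = 368.6 kN.
Design strength φR_n = 0.75 × 368.6 = 276 kN.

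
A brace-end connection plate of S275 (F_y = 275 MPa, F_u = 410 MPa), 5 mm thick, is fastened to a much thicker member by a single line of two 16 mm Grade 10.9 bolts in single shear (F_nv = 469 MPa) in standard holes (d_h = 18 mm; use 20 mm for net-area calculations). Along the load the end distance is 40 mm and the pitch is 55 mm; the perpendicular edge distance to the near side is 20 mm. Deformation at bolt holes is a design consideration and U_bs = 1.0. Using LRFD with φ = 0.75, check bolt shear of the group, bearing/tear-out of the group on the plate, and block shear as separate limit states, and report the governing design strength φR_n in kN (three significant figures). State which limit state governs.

Bolt shear: A_b = π·16²/4 = 201.1 mm²; R_n = 469 × 201.1 × 2 × 1 / 1000 = 188.6 kN → 0.75 × 188.6 = 141 kN.
Bearing: edge l_c = 31, r_n = 76.26 kN; interior l_c = 37, r_n = 78.72 kN; R_n = 76.26 + 1·78.72 = 155 kN → 116 kN.
Block shear: A_gv = 475, A_nv = 325, A_nt = 50 mm²; R_n = min(0.6F_uA_nv, 0.6F_yA_gv) + U_bs·F_u·A_nt = 98.88 kN → 74.2 kN.
Block shear governs: 74.2 kN.

74.2 kN (block shear governs)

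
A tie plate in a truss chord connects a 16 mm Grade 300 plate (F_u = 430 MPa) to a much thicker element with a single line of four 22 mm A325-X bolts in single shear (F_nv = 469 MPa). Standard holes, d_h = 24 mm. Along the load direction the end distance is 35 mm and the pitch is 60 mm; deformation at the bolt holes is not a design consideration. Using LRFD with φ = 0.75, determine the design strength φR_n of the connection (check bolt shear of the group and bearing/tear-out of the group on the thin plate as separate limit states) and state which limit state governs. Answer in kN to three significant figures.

Bolt shear: A_b = π·22²/4 = 380.1 mm²; R_n = 469 × 380.1 × 4 × 1 / 1000 = 713.1 kN → 0.75 × 713.1 = 535 kN.
Bearing (1.5 l_c t F_u ≤ 3.0 d t F_u): upper limit = 3.0·22·16·430 / 1000 = 454.1 kN.
  Edge l_c = 35 − 24/2 = 23 → r_n = 237.4 kN; interior l_c = 60 − 24 = 36 → r_n = 371.5 kN.
  R_n,bearing = 1·237.4 + 3·371.5 = 1352 kN → 0.75 × 1352 = 1010 kN.
Bolt shear governs: 535 kN.

535 kN (bolt shear governs)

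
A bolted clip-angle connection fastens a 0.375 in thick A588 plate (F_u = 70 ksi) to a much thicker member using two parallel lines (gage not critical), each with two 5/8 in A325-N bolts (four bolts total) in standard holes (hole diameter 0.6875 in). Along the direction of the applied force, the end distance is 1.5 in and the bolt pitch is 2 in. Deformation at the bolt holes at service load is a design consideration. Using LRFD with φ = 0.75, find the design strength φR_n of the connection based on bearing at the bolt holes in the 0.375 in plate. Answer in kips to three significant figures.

Per bolt r_n = 1.2 l_c t F_u ≤ 2.4 d t F_u; upper limit = 2.4 × 0.625 × 0.375 × 70 = 39.38 kips.
Edge bolt: l_c = 1.5 − 0.6875/2 = 1.156 in → 1.2 × 1.156 × 0.375 × 70 = 36.42 → r_n = 36.42 kips.
Interior bolts: l_c = 2 − 0.6875 = 1.312 in → 1.2 × 1.312 × 0.375 × 70 = 41.34 → r_n = 39.38 kips.
R_n = 2 × 36.42 + 2 × 39.38 = 151.6 kips.
Design strength φR_n = 0.75 × 151.6 = 114 kips.

114 kips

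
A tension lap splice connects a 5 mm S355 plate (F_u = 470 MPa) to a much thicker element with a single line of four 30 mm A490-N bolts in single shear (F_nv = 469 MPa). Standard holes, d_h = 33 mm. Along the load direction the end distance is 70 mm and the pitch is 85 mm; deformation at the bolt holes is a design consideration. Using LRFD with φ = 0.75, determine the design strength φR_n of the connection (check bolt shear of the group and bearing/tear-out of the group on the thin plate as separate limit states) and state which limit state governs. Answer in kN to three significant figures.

443 kN (bearing governs)

Bolt shear: A_b = π·30²/4 = 706.9 mm²; R_n = 469 × 706.9 × 4 × 1 / 1000 = 1326 kN → 0.75 × 1326 = 995 kN.
Bearing (1.2 l_c t F_u ≤ 2.4 d t F_u): upper limit = 2.4·30·5·470 / 1000 = 169.2 kN.
  Edge l_c = 70 − 33/2 = 53.5 → r_n = 150.9 kN; interior l_c = 85 − 33 = 52 → r_n = 146.6 kN.
  R_n,bearing = 1·150.9 + 3·146.6 = 590.8 kN → 0.75 × 590.8 = 443 kN.
Bearing governs: 443 kN.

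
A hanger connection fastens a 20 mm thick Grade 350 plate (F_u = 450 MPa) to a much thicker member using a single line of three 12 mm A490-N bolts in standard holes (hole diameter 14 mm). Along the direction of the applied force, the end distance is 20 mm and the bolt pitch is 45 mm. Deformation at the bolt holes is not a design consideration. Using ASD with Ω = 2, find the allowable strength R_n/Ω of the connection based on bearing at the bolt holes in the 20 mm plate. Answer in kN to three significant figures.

Per bolt r_n = 1.5 l_c t F_u ≤ 3.0 d t F_u; upper limit = 3.0 × 12 × 20 × 450 / 1000 = 324 kN.
Edge bolt: l_c = 20 − 14/2 = 13 mm → 1.5 × 13 × 20 × 450 / 1000 = 175.5 → r_n = 175.5 kN.
Interior bolts: l_c = 45 − 14 = 31 mm → 1.5 × 31 × 20 × 450 / 1000 = 418.5 → r_n = 324 kN.
R_n = 1 × 175.5 + 2 × 324 = 823.5 kN.
Allowable strength R_n/Ω = 823.5 / 2 = 412 kN.

412 kN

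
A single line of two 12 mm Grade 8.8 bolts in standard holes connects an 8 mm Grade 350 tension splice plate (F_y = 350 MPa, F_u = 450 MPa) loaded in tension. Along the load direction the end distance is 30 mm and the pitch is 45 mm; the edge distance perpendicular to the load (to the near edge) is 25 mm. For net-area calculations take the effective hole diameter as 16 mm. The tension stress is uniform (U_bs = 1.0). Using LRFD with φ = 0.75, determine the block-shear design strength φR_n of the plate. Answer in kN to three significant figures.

129 kN

Shear plane L_v = 30 + 1·45 = 75 mm; A_gv = 75 × 8 = 600 mm².
A_nv = (75 − 1.5·16) × 8 = 408 mm².
A_nt = (25 − 0.5·16) × 8 = 136 mm².
0.6 F_u A_nv = 110.2 kN; 0.6 F_y A_gv = 126 kN → shear rupture governs the shear term.
R_n = 110.2 + 1.0 × 450 × 136 / 1000 = 171.4 kN.
Design strength φR_n = 0.75 × 171.4 = 129 kN.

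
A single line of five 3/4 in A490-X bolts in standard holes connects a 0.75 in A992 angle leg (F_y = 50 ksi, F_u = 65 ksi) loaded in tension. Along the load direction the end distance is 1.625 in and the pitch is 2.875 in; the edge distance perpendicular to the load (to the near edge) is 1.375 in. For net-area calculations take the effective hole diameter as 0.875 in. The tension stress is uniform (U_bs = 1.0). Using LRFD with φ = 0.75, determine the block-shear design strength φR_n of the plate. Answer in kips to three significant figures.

Shear plane L_v = 1.625 + 4·2.875 = 13.12 in; A_gv = 13.12 × 0.75 = 9.844 in².
A_nv = (13.12 − 4.5·0.875) × 0.75 = 6.891 in².
A_nt = (1.375 − 0.5·0.875) × 0.75 = 0.7031 in².
0.6 F_u A_nv = 268.7 kips; 0.6 F_y A_gv = 295.3 kips → shear rupture governs the shear term.
R_n = 268.7 + 1.0 × 65 × 0.7031 = 314.4 kips.
Design strength φR_n = 0.75 × 314.4 = 236 kips.

236 kips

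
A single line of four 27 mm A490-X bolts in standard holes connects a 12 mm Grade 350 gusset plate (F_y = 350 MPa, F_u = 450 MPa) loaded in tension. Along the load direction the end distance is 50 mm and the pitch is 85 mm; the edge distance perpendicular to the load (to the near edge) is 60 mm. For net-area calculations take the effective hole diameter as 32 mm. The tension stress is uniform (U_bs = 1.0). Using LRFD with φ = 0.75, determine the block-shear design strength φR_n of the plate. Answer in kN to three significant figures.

647 kN

Shear plane L_v = 50 + 3·85 = 305 mm; A_gv = 305 × 12 = 3660 mm².
A_nv = (305 − 3.5·32) × 12 = 2316 mm².
A_nt = (60 − 0.5·32) × 12 = 528 mm².
0.6 F_u A_nv = 625.3 kN; 0.6 F_y A_gv = 768.6 kN → shear rupture governs the shear term.
R_n = 625.3 + 1.0 × 450 × 528 / 1000 = 862.9 kN.
Design strength φR_n = 0.75 × 862.9 = 647 kN.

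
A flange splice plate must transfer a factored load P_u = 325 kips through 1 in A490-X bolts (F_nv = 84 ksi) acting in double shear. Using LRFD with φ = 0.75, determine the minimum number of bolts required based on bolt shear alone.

A_b = π·1²/4 = 0.7854 in².
Per-bolt design strength φR_n = 0.75 × 84 × 0.7854 × 2 = 98.96 kips.
n ≥ 325 / 98.96 = 3.284 → use 4 bolts.

4 bolts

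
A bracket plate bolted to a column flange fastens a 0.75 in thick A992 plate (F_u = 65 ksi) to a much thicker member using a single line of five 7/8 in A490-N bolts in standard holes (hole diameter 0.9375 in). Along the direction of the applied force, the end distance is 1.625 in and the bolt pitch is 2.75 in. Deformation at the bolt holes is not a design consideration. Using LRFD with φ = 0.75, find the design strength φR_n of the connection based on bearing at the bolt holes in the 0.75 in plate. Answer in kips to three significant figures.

447 kips

Per bolt r_n = 1.5 l_c t F_u ≤ 3.0 d t F_u; upper limit = 3.0 × 0.875 × 0.75 × 65 = 128 kips.
Edge bolt: l_c = 1.625 − 0.9375/2 = 1.156 in → 1.5 × 1.156 × 0.75 × 65 = 84.55 → r_n = 84.55 kips.
Interior bolts: l_c = 2.75 − 0.9375 = 1.812 in → 1.5 × 1.812 × 0.75 × 65 = 132.5 → r_n = 128 kips.
R_n = 1 × 84.55 + 4 × 128 = 596.4 kips.
Design strength φR_n = 0.75 × 596.4 = 447 kips.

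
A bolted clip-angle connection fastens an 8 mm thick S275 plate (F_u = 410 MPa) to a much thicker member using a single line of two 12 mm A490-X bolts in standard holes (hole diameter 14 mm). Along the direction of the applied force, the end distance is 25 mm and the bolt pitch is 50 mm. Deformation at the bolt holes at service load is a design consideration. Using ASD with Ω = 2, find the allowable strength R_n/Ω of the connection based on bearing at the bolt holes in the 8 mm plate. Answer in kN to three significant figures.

Per bolt r_n = 1.2 l_c t F_u ≤ 2.4 d t F_u; upper limit = 2.4 × 12 × 8 × 410 / 1000 = 94.46 kN.
Edge bolt: l_c = 25 − 14/2 = 18 mm → 1.2 × 18 × 8 × 410 / 1000 = 70.85 → r_n = 70.85 kN.
Interior bolts: l_c = 50 − 14 = 36 mm → 1.2 × 36 × 8 × 410 / 1000 = 141.7 → r_n = 94.46 kN.
R_n = 1 × 70.85 + 1 × 94.46 = 165.3 kN.
Allowable strength R_n/Ω = 165.3 / 2 = 82.7 kN.

82.7 kN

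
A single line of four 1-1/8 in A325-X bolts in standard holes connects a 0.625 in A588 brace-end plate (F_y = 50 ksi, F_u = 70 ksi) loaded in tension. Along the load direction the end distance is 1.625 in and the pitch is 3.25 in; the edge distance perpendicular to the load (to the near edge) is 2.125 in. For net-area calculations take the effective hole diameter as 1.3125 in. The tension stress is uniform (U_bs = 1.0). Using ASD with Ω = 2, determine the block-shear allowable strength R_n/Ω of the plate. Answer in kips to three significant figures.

121 kips

Shear plane L_v = 1.625 + 3·3.25 = 11.38 in; A_gv = 11.38 × 0.625 = 7.109 in².
A_nv = (11.38 − 3.5·1.3125) × 0.625 = 4.238 in².
A_nt = (2.125 − 0.5·1.3125) × 0.625 = 0.918 in².
0.6 F_u A_nv = 178 kips; 0.6 F_y A_gv = 213.3 kips → shear rupture governs the shear term.
R_n = 178 + 1.0 × 70 × 0.918 = 242.3 kips.
Allowable strength R_n/Ω = 242.3 / 2 = 121 kips.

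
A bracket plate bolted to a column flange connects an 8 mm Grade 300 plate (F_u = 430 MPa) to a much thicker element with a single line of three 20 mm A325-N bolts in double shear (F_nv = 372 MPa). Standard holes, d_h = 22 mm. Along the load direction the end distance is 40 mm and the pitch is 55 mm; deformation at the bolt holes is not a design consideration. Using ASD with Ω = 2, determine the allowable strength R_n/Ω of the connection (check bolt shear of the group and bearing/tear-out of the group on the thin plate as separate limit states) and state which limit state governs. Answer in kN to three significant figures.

245 kN (bearing governs)

Bolt shear: A_b = π·20²/4 = 314.2 mm²; R_n = 372 × 314.2 × 3 × 2 / 1000 = 701.2 kN → 701.2 / 2 = 351 kN.
Bearing (1.5 l_c t F_u ≤ 3.0 d t F_u): upper limit = 3.0·20·8·430 / 1000 = 206.4 kN.
  Edge l_c = 40 − 22/2 = 29 → r_n = 149.6 kN; interior l_c = 55 − 22 = 33 → r_n = 170.3 kN.
  R_n,bearing = 1·149.6 + 2·170.3 = 490.2 kN → 490.2 / 2 = 245 kN.
Bearing governs: 245 kN.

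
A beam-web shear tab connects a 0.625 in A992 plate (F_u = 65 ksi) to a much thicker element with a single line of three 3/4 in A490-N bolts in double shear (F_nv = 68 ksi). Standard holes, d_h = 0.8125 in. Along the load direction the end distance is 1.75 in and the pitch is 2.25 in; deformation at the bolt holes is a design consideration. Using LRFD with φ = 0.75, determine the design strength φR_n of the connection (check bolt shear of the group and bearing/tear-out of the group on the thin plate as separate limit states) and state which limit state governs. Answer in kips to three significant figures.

Bolt shear: A_b = π·0.75²/4 = 0.4418 in²; R_n = 68 × 0.4418 × 3 × 2 = 180.2 kips → 0.75 × 180.2 = 135 kips.
Bearing (1.2 l_c t F_u ≤ 2.4 d t F_u): upper limit = 2.4·0.75·0.625·65 = 73.12 kips.
  Edge l_c = 1.75 − 0.8125/2 = 1.344 → r_n = 65.51 kips; interior l_c = 2.25 − 0.8125 = 1.438 → r_n = 70.08 kips.
  R_n,bearing = 1·65.51 + 2·70.08 = 205.7 kips → 0.75 × 205.7 = 154 kips.
Bolt shear governs: 135 kips.

135 kips (bolt shear governs)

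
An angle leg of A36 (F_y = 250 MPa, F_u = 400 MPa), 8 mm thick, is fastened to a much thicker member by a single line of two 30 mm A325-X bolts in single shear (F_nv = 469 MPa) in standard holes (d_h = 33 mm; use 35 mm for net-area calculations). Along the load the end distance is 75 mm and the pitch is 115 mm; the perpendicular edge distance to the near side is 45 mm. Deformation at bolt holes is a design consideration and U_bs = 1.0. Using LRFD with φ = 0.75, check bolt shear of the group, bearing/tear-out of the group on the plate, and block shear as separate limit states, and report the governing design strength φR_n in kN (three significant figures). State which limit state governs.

Bolt shear: A_b = π·30²/4 = 706.9 mm²; R_n = 469 × 706.9 × 2 × 1 / 1000 = 663 kN → 0.75 × 663 = 497 kN.
Bearing: edge l_c = 58.5, r_n = 224.6 kN; interior l_c = 82, r_n = 230.4 kN; R_n = 224.6 + 1·230.4 = 455 kN → 341 kN.
Block shear: A_gv = 1520, A_nv = 1100, A_nt = 220 mm²; R_n = min(0.6F_uA_nv, 0.6F_yA_gv) + U_bs·F_u·A_nt = 316 kN → 237 kN.
Block shear governs: 237 kN.

237 kN (block shear governs)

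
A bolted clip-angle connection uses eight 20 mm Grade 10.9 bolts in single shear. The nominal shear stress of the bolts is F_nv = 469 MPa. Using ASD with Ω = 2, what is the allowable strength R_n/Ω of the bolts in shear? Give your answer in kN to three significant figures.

A_b = π × 20² / 4 = 314.2 mm².
R_n = F_nv · A_b · n · n_s = 469 × 314.2 × 8 × 1 / 1000 = 1179 kN.
Allowable strength R_n/Ω = 1179 / 2 = 589 kN.

589 kN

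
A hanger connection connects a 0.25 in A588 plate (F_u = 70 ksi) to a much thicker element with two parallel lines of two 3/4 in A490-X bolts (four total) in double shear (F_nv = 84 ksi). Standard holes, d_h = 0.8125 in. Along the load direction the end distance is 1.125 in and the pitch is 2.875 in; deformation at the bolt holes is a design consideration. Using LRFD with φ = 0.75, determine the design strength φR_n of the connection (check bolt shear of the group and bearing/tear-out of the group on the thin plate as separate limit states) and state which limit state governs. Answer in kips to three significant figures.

Bolt shear: A_b = π·0.75²/4 = 0.4418 in²; R_n = 84 × 0.4418 × 4 × 2 = 296.9 kips → 0.75 × 296.9 = 223 kips.
Bearing (1.2 l_c t F_u ≤ 2.4 d t F_u): upper limit = 2.4·0.75·0.25·70 = 31.5 kips.
  Edge l_c = 1.125 − 0.8125/2 = 0.7188 → r_n = 15.09 kips; interior l_c = 2.875 − 0.8125 = 2.062 → r_n = 31.5 kips.
  R_n,bearing = 2·15.09 + 2·31.5 = 93.19 kips → 0.75 × 93.19 = 69.9 kips.
Bearing governs: 69.9 kips.

69.9 kips (bearing governs)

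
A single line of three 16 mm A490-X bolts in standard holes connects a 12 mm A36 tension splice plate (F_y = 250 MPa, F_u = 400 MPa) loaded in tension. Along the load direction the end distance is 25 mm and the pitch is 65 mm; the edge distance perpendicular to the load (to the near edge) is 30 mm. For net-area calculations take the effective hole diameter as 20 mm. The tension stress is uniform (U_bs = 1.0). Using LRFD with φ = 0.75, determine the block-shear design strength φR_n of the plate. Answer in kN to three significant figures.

Shear plane L_v = 25 + 2·65 = 155 mm; A_gv = 155 × 12 = 1860 mm².
A_nv = (155 − 2.5·20) × 12 = 1260 mm².
A_nt = (30 − 0.5·20) × 12 = 240 mm².
0.6 F_u A_nv = 302.4 kN; 0.6 F_y A_gv = 279 kN → shear yielding governs the shear term.
R_n = 279 + 1.0 × 400 × 240 / 1000 = 375 kN.
Design strength φR_n = 0.75 × 375 = 281 kN.

281 kN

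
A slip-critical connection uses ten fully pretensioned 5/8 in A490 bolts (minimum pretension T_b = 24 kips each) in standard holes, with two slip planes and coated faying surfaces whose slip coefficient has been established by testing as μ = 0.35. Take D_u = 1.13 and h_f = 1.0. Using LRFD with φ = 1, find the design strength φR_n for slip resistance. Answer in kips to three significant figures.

190 kips

R_n = μ · D_u · h_f · T_b · n_s · n_b = 0.35 × 1.13 × 1.0 × 24 × 2 × 10 = 189.8 kips.
Design strength φR_n = 1 × 189.8 = 190 kips.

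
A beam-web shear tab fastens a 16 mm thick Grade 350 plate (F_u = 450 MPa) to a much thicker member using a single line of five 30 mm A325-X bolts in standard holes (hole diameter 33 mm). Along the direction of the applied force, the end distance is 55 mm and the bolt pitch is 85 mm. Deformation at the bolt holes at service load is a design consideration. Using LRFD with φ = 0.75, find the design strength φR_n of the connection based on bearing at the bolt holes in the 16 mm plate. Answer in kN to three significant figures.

1600 kN

Per bolt r_n = 1.2 l_c t F_u ≤ 2.4 d t F_u; upper limit = 2.4 × 30 × 16 × 450 / 1000 = 518.4 kN.
Edge bolt: l_c = 55 − 33/2 = 38.5 mm → 1.2 × 38.5 × 16 × 450 / 1000 = 332.6 → r_n = 332.6 kN.
Interior bolts: l_c = 85 − 33 = 52 mm → 1.2 × 52 × 16 × 450 / 1000 = 449.3 → r_n = 449.3 kN.
R_n = 1 × 332.6 + 4 × 449.3 = 2130 kN.
Design strength φR_n = 0.75 × 2130 = 1600 kN.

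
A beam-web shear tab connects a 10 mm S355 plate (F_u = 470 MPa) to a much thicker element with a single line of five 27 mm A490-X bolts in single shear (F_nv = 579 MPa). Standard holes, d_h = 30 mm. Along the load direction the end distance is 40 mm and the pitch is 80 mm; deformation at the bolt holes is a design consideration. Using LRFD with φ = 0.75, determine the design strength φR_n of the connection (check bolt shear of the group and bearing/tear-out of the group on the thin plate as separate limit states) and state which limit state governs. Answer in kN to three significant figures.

952 kN (bearing governs)

Bolt shear: A_b = π·27²/4 = 572.6 mm²; R_n = 579 × 572.6 × 5 × 1 / 1000 = 1658 kN → 0.75 × 1658 = 1240 kN.
Bearing (1.2 l_c t F_u ≤ 2.4 d t F_u): upper limit = 2.4·27·10·470 / 1000 = 304.6 kN.
  Edge l_c = 40 − 30/2 = 25 → r_n = 141 kN; interior l_c = 80 − 30 = 50 → r_n = 282 kN.
  R_n,bearing = 1·141 + 4·282 = 1269 kN → 0.75 × 1269 = 952 kN.
Bearing governs: 952 kN.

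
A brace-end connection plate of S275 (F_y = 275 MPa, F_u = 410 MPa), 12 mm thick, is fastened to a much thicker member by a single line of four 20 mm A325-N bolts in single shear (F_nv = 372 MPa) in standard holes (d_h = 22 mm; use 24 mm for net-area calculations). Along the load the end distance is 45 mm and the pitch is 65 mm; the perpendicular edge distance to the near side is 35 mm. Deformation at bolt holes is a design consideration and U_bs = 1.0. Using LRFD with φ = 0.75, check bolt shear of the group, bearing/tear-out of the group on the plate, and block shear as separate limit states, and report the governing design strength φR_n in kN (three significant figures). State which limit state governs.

351 kN (bolt shear governs)

Bolt shear: A_b = π·20²/4 = 314.2 mm²; R_n = 372 × 314.2 × 4 × 1 / 1000 = 467.5 kN → 0.75 × 467.5 = 351 kN.
Bearing: edge l_c = 34, r_n = 200.7 kN; interior l_c = 43, r_n = 236.2 kN; R_n = 200.7 + 3·236.2 = 909.2 kN → 682 kN.
Block shear: A_gv = 2880, A_nv = 1872, A_nt = 276 mm²; R_n = min(0.6F_uA_nv, 0.6F_yA_gv) + U_bs·F_u·A_nt = 573.7 kN → 430 kN.
Bolt shear governs: 351 kN.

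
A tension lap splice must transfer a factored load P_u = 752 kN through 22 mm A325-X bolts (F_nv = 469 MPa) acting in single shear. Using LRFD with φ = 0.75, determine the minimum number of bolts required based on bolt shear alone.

6 bolts

A_b = π·22²/4 = 380.1 mm².
Per-bolt design strength φR_n = 0.75 × 469 × 380.1 × 1 / 1000 = 133.7 kN.
n ≥ 752 / 133.7 = 5.624 → use 6 bolts.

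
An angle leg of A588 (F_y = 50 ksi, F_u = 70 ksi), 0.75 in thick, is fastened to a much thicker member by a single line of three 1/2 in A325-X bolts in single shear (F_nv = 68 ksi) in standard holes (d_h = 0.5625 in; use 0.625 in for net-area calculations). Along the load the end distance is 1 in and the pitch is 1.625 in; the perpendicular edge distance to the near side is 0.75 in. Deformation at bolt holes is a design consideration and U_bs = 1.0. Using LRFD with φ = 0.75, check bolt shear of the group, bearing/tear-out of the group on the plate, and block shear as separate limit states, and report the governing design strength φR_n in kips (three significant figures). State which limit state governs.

Bolt shear: A_b = π·0.5²/4 = 0.1963 in²; R_n = 68 × 0.1963 × 3 × 1 = 40.06 kips → 0.75 × 40.06 = 30 kips.
Bearing: edge l_c = 0.7188, r_n = 45.28 kips; interior l_c = 1.062, r_n = 63 kips; R_n = 45.28 + 2·63 = 171.3 kips → 128 kips.
Block shear: A_gv = 3.188, A_nv = 2.016, A_nt = 0.3281 in²; R_n = min(0.6F_uA_nv, 0.6F_yA_gv) + U_bs·F_u·A_nt = 107.6 kips → 80.7 kips.
Bolt shear governs: 30 kips.

30 kips (bolt shear governs)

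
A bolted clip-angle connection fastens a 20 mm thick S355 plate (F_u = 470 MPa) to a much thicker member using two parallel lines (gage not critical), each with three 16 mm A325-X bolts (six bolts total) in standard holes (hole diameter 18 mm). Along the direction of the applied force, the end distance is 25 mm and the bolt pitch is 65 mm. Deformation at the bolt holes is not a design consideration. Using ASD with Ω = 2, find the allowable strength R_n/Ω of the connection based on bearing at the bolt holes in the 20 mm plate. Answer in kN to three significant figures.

1130 kN

Per bolt r_n = 1.5 l_c t F_u ≤ 3.0 d t F_u; upper limit = 3.0 × 16 × 20 × 470 / 1000 = 451.2 kN.
Edge bolt: l_c = 25 − 18/2 = 16 mm → 1.5 × 16 × 20 × 470 / 1000 = 225.6 → r_n = 225.6 kN.
Interior bolts: l_c = 65 − 18 = 47 mm → 1.5 × 47 × 20 × 470 / 1000 = 662.7 → r_n = 451.2 kN.
R_n = 2 × 225.6 + 4 × 451.2 = 2256 kN.
Allowable strength R_n/Ω = 2256 / 2 = 1130 kN.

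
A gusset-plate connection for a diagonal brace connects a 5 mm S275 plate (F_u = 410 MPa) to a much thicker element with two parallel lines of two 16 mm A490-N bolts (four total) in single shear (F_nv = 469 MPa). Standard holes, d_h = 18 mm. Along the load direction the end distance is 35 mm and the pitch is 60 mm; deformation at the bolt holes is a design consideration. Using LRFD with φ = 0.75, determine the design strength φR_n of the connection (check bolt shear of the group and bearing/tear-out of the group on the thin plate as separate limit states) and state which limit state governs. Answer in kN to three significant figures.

Bolt shear: A_b = π·16²/4 = 201.1 mm²; R_n = 469 × 201.1 × 4 × 1 / 1000 = 377.2 kN → 0.75 × 377.2 = 283 kN.
Bearing (1.2 l_c t F_u ≤ 2.4 d t F_u): upper limit = 2.4·16·5·410 / 1000 = 78.72 kN.
  Edge l_c = 35 − 18/2 = 26 → r_n = 63.96 kN; interior l_c = 60 − 18 = 42 → r_n = 78.72 kN.
  R_n,bearing = 2·63.96 + 2·78.72 = 285.4 kN → 0.75 × 285.4 = 214 kN.
Bearing governs: 214 kN.

214 kN (bearing governs)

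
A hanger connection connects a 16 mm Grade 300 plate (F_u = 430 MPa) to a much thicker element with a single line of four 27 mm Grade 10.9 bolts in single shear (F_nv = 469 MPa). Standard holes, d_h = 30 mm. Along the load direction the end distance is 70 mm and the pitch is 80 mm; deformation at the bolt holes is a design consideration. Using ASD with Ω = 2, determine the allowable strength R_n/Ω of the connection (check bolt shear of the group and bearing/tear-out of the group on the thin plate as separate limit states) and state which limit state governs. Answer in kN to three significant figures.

Bolt shear: A_b = π·27²/4 = 572.6 mm²; R_n = 469 × 572.6 × 4 × 1 / 1000 = 1074 kN → 1074 / 2 = 537 kN.
Bearing (1.2 l_c t F_u ≤ 2.4 d t F_u): upper limit = 2.4·27·16·430 / 1000 = 445.8 kN.
  Edge l_c = 70 − 30/2 = 55 → r_n = 445.8 kN; interior l_c = 80 − 30 = 50 → r_n = 412.8 kN.
  R_n,bearing = 1·445.8 + 3·412.8 = 1684 kN → 1684 / 2 = 842 kN.
Bolt shear governs: 537 kN.

537 kN (bolt shear governs)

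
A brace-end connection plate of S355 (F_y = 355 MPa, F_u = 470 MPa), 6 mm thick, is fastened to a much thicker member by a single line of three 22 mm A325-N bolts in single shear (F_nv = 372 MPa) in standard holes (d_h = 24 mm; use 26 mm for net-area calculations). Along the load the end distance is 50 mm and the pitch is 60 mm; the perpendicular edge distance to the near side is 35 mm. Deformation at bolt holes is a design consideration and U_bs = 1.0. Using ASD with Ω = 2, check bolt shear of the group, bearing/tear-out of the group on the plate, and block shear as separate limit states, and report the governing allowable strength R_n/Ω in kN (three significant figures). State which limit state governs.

Bolt shear: A_b = π·22²/4 = 380.1 mm²; R_n = 372 × 380.1 × 3 × 1 / 1000 = 424.2 kN → 424.2 / 2 = 212 kN.
Bearing: edge l_c = 38, r_n = 128.6 kN; interior l_c = 36, r_n = 121.8 kN; R_n = 128.6 + 2·121.8 = 372.2 kN → 186 kN.
Block shear: A_gv = 1020, A_nv = 630, A_nt = 132 mm²; R_n = min(0.6F_uA_nv, 0.6F_yA_gv) + U_bs·F_u·A_nt = 239.7 kN → 120 kN.
Block shear governs: 120 kN.

120 kN (block shear governs)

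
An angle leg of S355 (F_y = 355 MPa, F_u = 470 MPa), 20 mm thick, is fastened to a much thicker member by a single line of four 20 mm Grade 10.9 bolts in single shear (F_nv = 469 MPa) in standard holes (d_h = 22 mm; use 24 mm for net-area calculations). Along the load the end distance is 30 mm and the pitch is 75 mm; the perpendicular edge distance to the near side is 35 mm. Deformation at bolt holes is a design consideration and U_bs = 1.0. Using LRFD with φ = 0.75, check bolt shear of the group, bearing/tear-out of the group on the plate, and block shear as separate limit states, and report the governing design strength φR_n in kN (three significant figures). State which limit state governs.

Bolt shear: A_b = π·20²/4 = 314.2 mm²; R_n = 469 × 314.2 × 4 × 1 / 1000 = 589.4 kN → 0.75 × 589.4 = 442 kN.
Bearing: edge l_c = 19, r_n = 214.3 kN; interior l_c = 53, r_n = 451.2 kN; R_n = 214.3 + 3·451.2 = 1568 kN → 1180 kN.
Block shear: A_gv = 5100, A_nv = 3420, A_nt = 460 mm²; R_n = min(0.6F_uA_nv, 0.6F_yA_gv) + U_bs·F_u·A_nt = 1181 kN → 885 kN.
Bolt shear governs: 442 kN.

442 kN (bolt shear governs)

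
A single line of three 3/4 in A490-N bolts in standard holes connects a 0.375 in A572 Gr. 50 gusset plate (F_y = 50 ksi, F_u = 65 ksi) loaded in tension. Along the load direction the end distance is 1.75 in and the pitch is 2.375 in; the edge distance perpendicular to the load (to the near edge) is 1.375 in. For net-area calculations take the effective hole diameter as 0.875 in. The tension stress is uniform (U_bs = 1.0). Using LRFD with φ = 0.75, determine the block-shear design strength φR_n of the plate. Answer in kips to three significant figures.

Shear plane L_v = 1.75 + 2·2.375 = 6.5 in; A_gv = 6.5 × 0.375 = 2.438 in².
A_nv = (6.5 − 2.5·0.875) × 0.375 = 1.617 in².
A_nt = (1.375 − 0.5·0.875) × 0.375 = 0.3516 in².
0.6 F_u A_nv = 63.07 kips; 0.6 F_y A_gv = 73.12 kips → shear rupture governs the shear term.
R_n = 63.07 + 1.0 × 65 × 0.3516 = 85.92 kips.
Design strength φR_n = 0.75 × 85.92 = 64.4 kips.

64.4 kips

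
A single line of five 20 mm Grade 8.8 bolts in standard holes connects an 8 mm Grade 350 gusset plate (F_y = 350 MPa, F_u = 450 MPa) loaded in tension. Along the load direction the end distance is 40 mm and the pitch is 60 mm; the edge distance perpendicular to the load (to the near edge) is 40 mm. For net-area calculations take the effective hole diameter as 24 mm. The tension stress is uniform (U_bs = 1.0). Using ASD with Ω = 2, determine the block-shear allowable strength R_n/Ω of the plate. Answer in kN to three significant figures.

Shear plane L_v = 40 + 4·60 = 280 mm; A_gv = 280 × 8 = 2240 mm².
A_nv = (280 − 4.5·24) × 8 = 1376 mm².
A_nt = (40 − 0.5·24) × 8 = 224 mm².
0.6 F_u A_nv = 371.5 kN; 0.6 F_y A_gv = 470.4 kN → shear rupture governs the shear term.
R_n = 371.5 + 1.0 × 450 × 224 / 1000 = 472.3 kN.
Allowable strength R_n/Ω = 472.3 / 2 = 236 kN.

236 kN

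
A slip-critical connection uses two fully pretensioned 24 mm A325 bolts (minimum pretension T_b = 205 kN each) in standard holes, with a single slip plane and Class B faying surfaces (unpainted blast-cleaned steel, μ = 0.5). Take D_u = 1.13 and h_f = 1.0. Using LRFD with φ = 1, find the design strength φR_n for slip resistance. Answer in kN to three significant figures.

R_n = μ · D_u · h_f · T_b · n_s · n_b = 0.5 × 1.13 × 1.0 × 205 × 1 × 2 = 231.6 kN.
Design strength φR_n = 1 × 231.6 = 232 kN.

232 kN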